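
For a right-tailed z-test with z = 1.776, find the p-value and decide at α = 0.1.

p = P(Z > 1.776) = 1 - Φ(1.776) ≈ 0.0379. Since p < 0.1, reject H₀ (significant) at α = 0.1.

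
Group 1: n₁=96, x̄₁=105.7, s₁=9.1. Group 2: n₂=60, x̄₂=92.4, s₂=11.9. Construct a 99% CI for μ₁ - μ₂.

Difference = 13.3. SE = √(9.1²/96 + 11.9²/60) = 1.795. CI = (8.68, 17.92)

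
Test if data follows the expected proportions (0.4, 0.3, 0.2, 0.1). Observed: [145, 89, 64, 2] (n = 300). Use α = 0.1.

Expected: [120.0, 90.0, 60.0, 30.0]. χ² = 31.619. df = 3, critical = 6.251. Reject H₀.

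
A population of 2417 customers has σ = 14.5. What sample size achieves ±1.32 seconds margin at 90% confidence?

Without FPC: n₀ = (1.645×14.5/1.32)² = 326.528. With FPC: n = n₀N/(n₀+N-1) = 287.8 → n = 288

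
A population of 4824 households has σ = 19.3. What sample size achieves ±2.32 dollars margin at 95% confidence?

Without FPC: n₀ = (1.96×19.3/2.32)² = 265.859. With FPC: n = n₀N/(n₀+N-1) = 252.02 → n = 253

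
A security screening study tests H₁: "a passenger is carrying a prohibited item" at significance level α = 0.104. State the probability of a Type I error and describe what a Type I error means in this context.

P(Type I error) = α = 0.104. A Type I error is rejecting H₀ when H₀ is actually true (false positive) — here, concluding that a passenger is carrying a prohibited item when in fact this is not the case. Consequence: detaining an innocent passenger — delay and inconvenience.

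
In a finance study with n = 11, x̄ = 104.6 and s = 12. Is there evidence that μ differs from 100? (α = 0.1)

t = (x̄ - μ₀)/(s/√n) = (104.6 - 100)/(12/√11) = 1.271. df = 10, critical t = ±1.812. Fail to reject H₀.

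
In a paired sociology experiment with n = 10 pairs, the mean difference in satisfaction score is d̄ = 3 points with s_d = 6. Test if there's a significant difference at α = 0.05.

t = d̄/(s_d/√n) = 3/(6/√10) = 1.581. df = 9, critical t = ±2.262. Fail to reject H₀.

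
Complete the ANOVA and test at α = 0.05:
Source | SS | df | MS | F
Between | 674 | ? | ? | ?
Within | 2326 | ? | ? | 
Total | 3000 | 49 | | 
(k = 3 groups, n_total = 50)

df_between = 2, df_within = 47. MS_between = 337.0, MS_within = 49.49. F = 6.81, F_crit ≈ 3.195. Reject H₀.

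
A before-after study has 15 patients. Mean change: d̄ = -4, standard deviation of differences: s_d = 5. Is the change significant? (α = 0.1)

t = d̄/(s_d/√n) = -4/(5/√15) = -3.098. df = 14, critical t = ±1.761. Reject H₀.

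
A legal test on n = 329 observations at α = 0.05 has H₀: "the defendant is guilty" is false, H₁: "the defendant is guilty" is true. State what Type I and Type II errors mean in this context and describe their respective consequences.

Type I (false positive): concluding that the defendant is guilty when it is not — convicting an innocent person. Type II (false negative): failing to conclude that the defendant is guilty when it is — acquitting a guilty person. Which is costlier depends on domain priorities and is a judgement call rather than a statistical fact.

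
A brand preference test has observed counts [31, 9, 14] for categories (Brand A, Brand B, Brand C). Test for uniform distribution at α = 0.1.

Expected = 18 each. χ² = Σ(O-E)²/E = 14.778. df = 2, critical value = 4.605. Reject H₀.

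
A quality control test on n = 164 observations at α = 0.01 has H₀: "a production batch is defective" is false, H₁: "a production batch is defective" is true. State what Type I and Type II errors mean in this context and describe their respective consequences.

Type I (false positive): concluding that a production batch is defective when it is not — scrapping a good batch — wasted material and cost for no reason. Type II (false negative): failing to conclude that a production batch is defective when it is — shipping a defective batch — faulty products reach customers. Which is costlier depends on domain priorities and is a judgement call rather than a statistical fact.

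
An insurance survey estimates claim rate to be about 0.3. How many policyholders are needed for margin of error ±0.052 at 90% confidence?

n = z²p(1-p)/E² = 1.645²×0.3×0.7/0.052² = 210.2 → n = 211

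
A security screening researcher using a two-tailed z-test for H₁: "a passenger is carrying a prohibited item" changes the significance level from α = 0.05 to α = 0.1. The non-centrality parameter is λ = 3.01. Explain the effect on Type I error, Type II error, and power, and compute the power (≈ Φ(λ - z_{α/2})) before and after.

Increasing α from 0.05 to 0.1:
• Type I error rate increases (α is the Type I rate by definition).
• Critical value moves from z_{α/2} = 1.96 to 1.645, so power = Φ(λ - z_{α/2}) goes from Φ(3.01 - 1.96) = 0.853 to Φ(3.01 - 1.645) = 0.914.
• Type II error rate β = 1 - power therefore decreases (0.147 → 0.086).
Appropriate when false negatives are costly — here, letting a prohibited item through — security breach.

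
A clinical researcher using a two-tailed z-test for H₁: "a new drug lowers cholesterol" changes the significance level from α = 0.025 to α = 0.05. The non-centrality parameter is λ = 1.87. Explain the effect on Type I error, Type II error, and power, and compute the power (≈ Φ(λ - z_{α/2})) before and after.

Increasing α from 0.025 to 0.05:
• Type I error rate increases (α is the Type I rate by definition).
• Critical value moves from z_{α/2} = 2.241 to 1.96, so power = Φ(λ - z_{α/2}) goes from Φ(1.87 - 2.241) = 0.355 to Φ(1.87 - 1.96) = 0.464.
• Type II error rate β = 1 - power therefore decreases (0.645 → 0.536).
Appropriate when false negatives are costly — here, shelving an effective drug — patients miss out on a treatment that would have helped.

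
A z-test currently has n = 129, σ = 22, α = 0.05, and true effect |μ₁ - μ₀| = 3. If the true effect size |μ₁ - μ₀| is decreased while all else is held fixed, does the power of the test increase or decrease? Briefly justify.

Power decreases: a smaller true effect decreases the non-centrality λ = |μ₁ - μ₀|/(σ/√n).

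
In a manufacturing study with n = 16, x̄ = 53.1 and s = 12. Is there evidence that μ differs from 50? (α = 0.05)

t = (x̄ - μ₀)/(s/√n) = (53.1 - 50)/(12/√16) = 1.033. df = 15, critical t = ±2.131. Fail to reject H₀.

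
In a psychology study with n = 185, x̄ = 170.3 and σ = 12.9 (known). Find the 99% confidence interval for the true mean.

CI = x̄ ± z*(σ/√n) = 170.3 ± 2.576(12.9/√185) = 170.3 ± 2.44 = (167.86, 172.74)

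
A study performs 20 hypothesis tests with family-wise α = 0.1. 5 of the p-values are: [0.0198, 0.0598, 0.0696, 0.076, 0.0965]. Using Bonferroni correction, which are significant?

Bonferroni α = 0.1/20 = 0.005. None of the given p-values are significant.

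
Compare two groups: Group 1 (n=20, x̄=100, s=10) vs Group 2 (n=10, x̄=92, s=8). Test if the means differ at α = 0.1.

Pooled sp = 9.4. t = 2.197, df = 28. Critical t = ±1.701. Reject H₀.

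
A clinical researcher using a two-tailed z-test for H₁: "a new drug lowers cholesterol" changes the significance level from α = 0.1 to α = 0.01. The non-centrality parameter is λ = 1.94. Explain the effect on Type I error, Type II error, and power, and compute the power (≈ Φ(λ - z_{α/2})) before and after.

Decreasing α from 0.1 to 0.01:
• Type I error rate decreases (α is the Type I rate by definition).
• Critical value moves from z_{α/2} = 1.645 to 2.576, so power = Φ(λ - z_{α/2}) goes from Φ(1.94 - 1.645) = 0.616 to Φ(1.94 - 2.576) = 0.262.
• Type II error rate β = 1 - power therefore increases (0.384 → 0.738).
Appropriate when false positives are costly — here, approving an ineffective drug — patients take a useless medication and may skip effective alternatives.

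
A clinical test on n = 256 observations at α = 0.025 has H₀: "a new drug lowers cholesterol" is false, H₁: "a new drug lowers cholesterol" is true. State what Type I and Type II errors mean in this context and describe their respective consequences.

Type I (false positive): concluding that a new drug lowers cholesterol when it is not — approving an ineffective drug — patients take a useless medication and may skip effective alternatives. Type II (false negative): failing to conclude that a new drug lowers cholesterol when it is — shelving an effective drug — patients miss out on a treatment that would have helped. Which is costlier depends on domain priorities and is a judgement call rather than a statistical fact.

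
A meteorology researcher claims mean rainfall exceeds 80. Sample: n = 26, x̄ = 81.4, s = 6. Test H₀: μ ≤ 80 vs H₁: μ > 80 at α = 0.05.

t = (81.4 - 80)/(6/√26) = 1.19, df = 25. Critical t = 1.708. Fail to reject H₀.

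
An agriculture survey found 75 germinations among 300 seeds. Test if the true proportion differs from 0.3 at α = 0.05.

p̂ = 0.25, p₀ = 0.3. z = (p̂ - p₀)/√(p₀(1-p₀)/n) = -1.89. Critical: ±1.96. Fail to reject H₀.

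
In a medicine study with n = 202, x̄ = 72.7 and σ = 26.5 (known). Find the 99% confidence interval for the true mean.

CI = x̄ ± z*(σ/√n) = 72.7 ± 2.576(26.5/√202) = 72.7 ± 4.8 = (67.9, 77.5)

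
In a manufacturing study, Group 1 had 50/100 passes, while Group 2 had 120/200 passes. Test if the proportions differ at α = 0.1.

p̂₁ = 0.5, p̂₂ = 0.6, pooled p̂ = 0.567. z = -1.648. Critical: ±1.645. Reject H₀.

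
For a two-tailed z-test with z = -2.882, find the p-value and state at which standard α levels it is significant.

p = 2·P(Z > |-2.882|) = 2·(1 - Φ(2.882)) ≈ 0.004. Significant at α = 0.1; Significant at α = 0.05; Significant at α = 0.01.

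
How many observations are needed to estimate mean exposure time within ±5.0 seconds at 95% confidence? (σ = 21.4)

n = (z*σ/E)² = (1.96×21.4/5.0)² = 70.4 → n = 71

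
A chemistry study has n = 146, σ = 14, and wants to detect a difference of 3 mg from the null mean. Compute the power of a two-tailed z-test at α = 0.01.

SE = σ/√n = 14/√146 = 1.159. Non-centrality λ = d/SE = 3/1.159 = 2.589. Power ≈ Φ(λ - z_{α/2}) = Φ(2.589 - 2.576) = Φ(0.013) = 0.505.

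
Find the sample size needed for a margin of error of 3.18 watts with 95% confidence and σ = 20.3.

n = (z*σ/E)² = (1.96×20.3/3.18)² = 156.5 → n = 157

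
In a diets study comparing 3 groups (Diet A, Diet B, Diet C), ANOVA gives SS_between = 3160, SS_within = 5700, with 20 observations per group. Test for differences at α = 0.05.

df_between = 2, df_within = 57. F = MS_between/MS_within = 1580.0/100.0 = 15.8. F_crit ≈ 3.159. Reject H₀. At least one mean differs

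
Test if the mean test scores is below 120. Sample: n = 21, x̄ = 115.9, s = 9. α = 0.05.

t = (115.9 - 120)/(9/√21) = -2.088, df = 20. Critical t = -1.725. Reject H₀.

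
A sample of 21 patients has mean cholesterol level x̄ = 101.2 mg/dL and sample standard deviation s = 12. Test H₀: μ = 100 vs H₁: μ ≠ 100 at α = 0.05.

t = (x̄ - μ₀)/(s/√n) = (101.2 - 100)/(12/√21) = 0.458. df = 20, critical t = ±2.086. Fail to reject H₀.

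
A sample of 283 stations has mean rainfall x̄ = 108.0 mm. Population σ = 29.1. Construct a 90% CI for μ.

CI = x̄ ± z*(σ/√n) = 108.0 ± 1.645(29.1/√283) = 108.0 ± 2.85 = (105.15, 110.85)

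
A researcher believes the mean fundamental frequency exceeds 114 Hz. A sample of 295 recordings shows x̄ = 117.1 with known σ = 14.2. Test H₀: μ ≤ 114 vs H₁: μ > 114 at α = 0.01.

z = 3.75. Critical value: 2.33. Reject H₀.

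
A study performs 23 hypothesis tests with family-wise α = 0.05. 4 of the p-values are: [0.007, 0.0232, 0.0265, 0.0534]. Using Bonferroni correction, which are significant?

Bonferroni α = 0.05/23 = 0.00217. None of the given p-values are significant.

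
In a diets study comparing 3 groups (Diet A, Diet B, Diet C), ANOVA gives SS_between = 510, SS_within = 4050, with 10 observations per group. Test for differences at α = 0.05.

df_between = 2, df_within = 27. F = MS_between/MS_within = 255.0/150.0 = 1.7. F_crit ≈ 3.354. Fail to reject H₀.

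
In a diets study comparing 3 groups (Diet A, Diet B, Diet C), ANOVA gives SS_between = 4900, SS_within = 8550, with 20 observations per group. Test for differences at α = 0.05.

df_between = 2, df_within = 57. F = MS_between/MS_within = 2450.0/150.0 = 16.333. F_crit ≈ 3.159. Reject H₀. At least one mean differs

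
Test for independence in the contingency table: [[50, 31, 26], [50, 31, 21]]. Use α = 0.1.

χ² = 0.413. df = 2, critical = 4.605. Fail to reject H₀. No evidence of dependence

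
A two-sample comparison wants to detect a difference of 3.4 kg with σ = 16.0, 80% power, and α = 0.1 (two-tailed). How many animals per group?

n per group = 2(z_α/2 + z_β)²σ²/d² = 2×(1.645 + 0.84)²×16.0²/3.4² = 273.5 → n = 274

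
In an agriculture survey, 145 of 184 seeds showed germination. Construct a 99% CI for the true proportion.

p̂ = 0.788. CI = p̂ ± z*√(p̂(1-p̂)/n) = (0.71, 0.866)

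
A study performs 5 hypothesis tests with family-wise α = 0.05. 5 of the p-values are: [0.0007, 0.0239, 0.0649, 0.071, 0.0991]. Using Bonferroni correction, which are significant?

Bonferroni α = 0.05/5 = 0.01. Significant p-values: [0.0007]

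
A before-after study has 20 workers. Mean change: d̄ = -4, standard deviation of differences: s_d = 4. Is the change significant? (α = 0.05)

t = d̄/(s_d/√n) = -4/(4/√20) = -4.472. df = 19, critical t = ±2.093. Reject H₀.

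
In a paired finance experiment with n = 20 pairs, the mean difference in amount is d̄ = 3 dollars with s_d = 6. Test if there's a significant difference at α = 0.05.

t = d̄/(s_d/√n) = 3/(6/√20) = 2.236. df = 19, critical t = ±2.093. Reject H₀.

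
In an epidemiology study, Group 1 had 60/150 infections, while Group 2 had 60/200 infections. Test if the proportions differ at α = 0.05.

p̂₁ = 0.4, p̂₂ = 0.3, pooled p̂ = 0.343. z = 1.95. Critical: ±1.96. Fail to reject H₀.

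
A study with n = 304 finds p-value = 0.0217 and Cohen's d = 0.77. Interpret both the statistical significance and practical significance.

Statistically significant (p = 0.0217 < 0.05). Cohen's d = 0.77 indicates a medium effect size. Both statistical and practical significance should be considered.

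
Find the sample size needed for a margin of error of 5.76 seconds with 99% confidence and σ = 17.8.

n = (z*σ/E)² = (2.576×17.8/5.76)² = 63.4 → n = 64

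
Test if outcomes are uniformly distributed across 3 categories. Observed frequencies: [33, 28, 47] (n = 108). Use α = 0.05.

Expected = 36 each. χ² = Σ(O-E)²/E = 5.389. df = 2, critical value = 5.991. Fail to reject H₀.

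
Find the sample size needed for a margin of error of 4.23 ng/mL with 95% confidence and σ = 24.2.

n = (z*σ/E)² = (1.96×24.2/4.23)² = 125.7 → n = 126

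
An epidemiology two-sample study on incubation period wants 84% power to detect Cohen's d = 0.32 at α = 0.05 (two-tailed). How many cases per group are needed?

z_{α/2} = 1.96, z_β = Φ⁻¹(0.84) = 0.994. For small effect (d = 0.32): n per group = 2(z_{α/2} + z_β)²/d² = 2(1.96 + 0.994)²/0.32² = 170.4 → 171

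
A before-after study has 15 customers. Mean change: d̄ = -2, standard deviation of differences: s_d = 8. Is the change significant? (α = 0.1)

t = d̄/(s_d/√n) = -2/(8/√15) = -0.968. df = 14, critical t = ±1.761. Fail to reject H₀.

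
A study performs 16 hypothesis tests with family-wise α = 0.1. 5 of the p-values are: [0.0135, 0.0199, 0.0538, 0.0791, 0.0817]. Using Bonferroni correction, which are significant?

Bonferroni α = 0.1/16 = 0.00625. None of the given p-values are significant.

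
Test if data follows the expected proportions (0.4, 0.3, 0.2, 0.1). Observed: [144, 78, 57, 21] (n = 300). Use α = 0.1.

Expected: [120.0, 90.0, 60.0, 30.0]. χ² = 9.25. df = 3, critical = 6.251. Reject H₀.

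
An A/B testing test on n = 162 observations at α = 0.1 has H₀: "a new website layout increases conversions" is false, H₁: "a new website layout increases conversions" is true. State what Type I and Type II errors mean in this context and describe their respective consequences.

Type I (false positive): concluding that a new website layout increases conversions when it is not — rolling out a layout that doesn't actually help — wasted engineering effort. Type II (false negative): failing to conclude that a new website layout increases conversions when it is — discarding a layout that would have improved conversions — lost revenue. Which is costlier depends on domain priorities and is a judgement call rather than a statistical fact.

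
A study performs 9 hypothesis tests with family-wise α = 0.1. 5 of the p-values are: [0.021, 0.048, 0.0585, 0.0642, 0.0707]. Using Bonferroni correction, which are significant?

Bonferroni α = 0.1/9 = 0.01111. None of the given p-values are significant.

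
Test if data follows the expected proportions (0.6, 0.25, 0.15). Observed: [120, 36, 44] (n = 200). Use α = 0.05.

Expected: [120.0, 50.0, 30.0]. χ² = 10.453. df = 2, critical = 5.991. Reject H₀.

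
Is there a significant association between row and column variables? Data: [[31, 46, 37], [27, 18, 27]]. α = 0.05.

χ² = 4.852. df = 2, critical = 5.991. Fail to reject H₀. No evidence of dependence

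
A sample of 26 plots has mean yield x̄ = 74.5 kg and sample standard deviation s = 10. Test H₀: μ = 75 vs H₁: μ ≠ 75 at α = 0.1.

t = (x̄ - μ₀)/(s/√n) = (74.5 - 75)/(10/√26) = -0.255. df = 25, critical t = ±1.708. Fail to reject H₀.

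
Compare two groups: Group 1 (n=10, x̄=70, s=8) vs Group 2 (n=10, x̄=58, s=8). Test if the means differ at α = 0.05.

Pooled sp = 8.0. t = 3.354, df = 18. Critical t = ±2.101. Reject H₀.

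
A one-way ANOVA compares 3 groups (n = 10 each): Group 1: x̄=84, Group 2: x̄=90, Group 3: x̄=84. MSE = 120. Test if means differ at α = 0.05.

Grand mean = 86.0. SS_between = 240.0, MS_between = 120.0. F = 1.0, F_crit ≈ 3.354. Fail to reject H₀.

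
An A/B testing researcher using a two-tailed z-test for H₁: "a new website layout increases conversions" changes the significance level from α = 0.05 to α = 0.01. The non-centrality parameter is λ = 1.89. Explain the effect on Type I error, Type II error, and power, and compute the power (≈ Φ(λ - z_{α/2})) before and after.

Decreasing α from 0.05 to 0.01:
• Type I error rate decreases (α is the Type I rate by definition).
• Critical value moves from z_{α/2} = 1.96 to 2.576, so power = Φ(λ - z_{α/2}) goes from Φ(1.89 - 1.96) = 0.472 to Φ(1.89 - 2.576) = 0.246.
• Type II error rate β = 1 - power therefore increases (0.528 → 0.754).
Appropriate when false positives are costly — here, rolling out a layout that doesn't actually help — wasted engineering effort.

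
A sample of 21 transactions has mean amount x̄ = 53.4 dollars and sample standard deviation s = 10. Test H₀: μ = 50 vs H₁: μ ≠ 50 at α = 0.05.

t = (x̄ - μ₀)/(s/√n) = (53.4 - 50)/(10/√21) = 1.558. df = 20, critical t = ±2.086. Fail to reject H₀.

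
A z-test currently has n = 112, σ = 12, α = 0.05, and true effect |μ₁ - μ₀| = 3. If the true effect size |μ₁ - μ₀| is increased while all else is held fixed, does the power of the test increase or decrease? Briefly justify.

Power increases: a larger true effect increases the non-centrality λ = |μ₁ - μ₀|/(σ/√n).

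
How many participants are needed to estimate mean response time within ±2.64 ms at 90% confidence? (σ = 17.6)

n = (z*σ/E)² = (1.645×17.6/2.64)² = 120.3 → n = 121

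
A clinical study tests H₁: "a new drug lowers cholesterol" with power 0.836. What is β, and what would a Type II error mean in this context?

β = 1 - power = 1 - 0.836 = 0.164. A Type II error is failing to reject H₀ when H₀ is false (false negative) — here, failing to conclude that a new drug lowers cholesterol when in fact it is true. Consequence: shelving an effective drug — patients miss out on a treatment that would have helped.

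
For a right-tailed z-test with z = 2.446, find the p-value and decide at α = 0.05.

p = P(Z > 2.446) = 1 - Φ(2.446) ≈ 0.0072. Since p < 0.05, reject H₀ (significant) at α = 0.05.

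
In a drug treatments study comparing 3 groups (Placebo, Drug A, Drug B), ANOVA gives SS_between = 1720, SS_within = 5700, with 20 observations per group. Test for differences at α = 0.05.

df_between = 2, df_within = 57. F = MS_between/MS_within = 860.0/100.0 = 8.6. F_crit ≈ 3.159. Reject H₀. At least one mean differs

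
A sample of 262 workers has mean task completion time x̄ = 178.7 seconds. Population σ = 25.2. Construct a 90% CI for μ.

CI = x̄ ± z*(σ/√n) = 178.7 ± 1.645(25.2/√262) = 178.7 ± 2.56 = (176.14, 181.26)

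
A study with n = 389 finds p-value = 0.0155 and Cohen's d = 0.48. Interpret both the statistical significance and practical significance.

Statistically significant (p = 0.0155 < 0.05). Cohen's d = 0.48 indicates a small effect size. Both statistical and practical significance should be considered.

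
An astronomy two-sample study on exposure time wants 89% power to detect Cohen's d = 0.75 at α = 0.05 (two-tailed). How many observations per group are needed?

z_{α/2} = 1.96, z_β = Φ⁻¹(0.89) = 1.227. For medium effect (d = 0.75): n per group = 2(z_{α/2} + z_β)²/d² = 2(1.96 + 1.227)²/0.75² = 36.1 → 37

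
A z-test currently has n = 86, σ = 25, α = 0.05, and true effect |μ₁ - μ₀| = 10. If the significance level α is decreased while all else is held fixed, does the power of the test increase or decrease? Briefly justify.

Power decreases: a smaller α raises the critical value, so less of the H₁ sampling distribution falls in the rejection region.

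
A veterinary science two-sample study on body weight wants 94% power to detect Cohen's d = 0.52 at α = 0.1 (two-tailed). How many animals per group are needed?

z_{α/2} = 1.645, z_β = Φ⁻¹(0.94) = 1.555. For medium effect (d = 0.52): n per group = 2(z_{α/2} + z_β)²/d² = 2(1.645 + 1.555)²/0.52² = 75.7 → 76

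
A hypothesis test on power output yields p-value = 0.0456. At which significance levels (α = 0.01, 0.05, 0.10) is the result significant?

p = 0.0456. Significant at: α = 0.05, 0.1.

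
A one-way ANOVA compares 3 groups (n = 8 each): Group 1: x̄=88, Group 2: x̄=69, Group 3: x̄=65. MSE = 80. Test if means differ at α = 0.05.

Grand mean = 74.0. SS_between = 2416.0, MS_between = 1208.0. F = 15.1, F_crit ≈ 3.467. Reject H₀.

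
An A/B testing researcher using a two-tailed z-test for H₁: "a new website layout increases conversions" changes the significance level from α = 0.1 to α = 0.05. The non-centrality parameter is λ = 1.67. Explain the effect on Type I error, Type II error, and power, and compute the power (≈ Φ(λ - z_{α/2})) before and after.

Decreasing α from 0.1 to 0.05:
• Type I error rate decreases (α is the Type I rate by definition).
• Critical value moves from z_{α/2} = 1.645 to 1.96, so power = Φ(λ - z_{α/2}) goes from Φ(1.67 - 1.645) = 0.51 to Φ(1.67 - 1.96) = 0.386.
• Type II error rate β = 1 - power therefore increases (0.49 → 0.614).
Appropriate when false positives are costly — here, rolling out a layout that doesn't actually help — wasted engineering effort.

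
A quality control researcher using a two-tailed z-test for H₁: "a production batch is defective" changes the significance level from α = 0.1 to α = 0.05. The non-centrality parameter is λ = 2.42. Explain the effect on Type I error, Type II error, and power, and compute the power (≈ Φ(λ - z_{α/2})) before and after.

Decreasing α from 0.1 to 0.05:
• Type I error rate decreases (α is the Type I rate by definition).
• Critical value moves from z_{α/2} = 1.645 to 1.96, so power = Φ(λ - z_{α/2}) goes from Φ(2.42 - 1.645) = 0.781 to Φ(2.42 - 1.96) = 0.677.
• Type II error rate β = 1 - power therefore increases (0.219 → 0.323).
Appropriate when false positives are costly — here, scrapping a good batch — wasted material and cost for no reason.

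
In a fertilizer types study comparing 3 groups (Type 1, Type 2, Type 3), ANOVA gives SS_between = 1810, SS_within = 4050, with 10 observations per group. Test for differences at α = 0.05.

df_between = 2, df_within = 27. F = MS_between/MS_within = 905.0/150.0 = 6.033. F_crit ≈ 3.354. Reject H₀. At least one mean differs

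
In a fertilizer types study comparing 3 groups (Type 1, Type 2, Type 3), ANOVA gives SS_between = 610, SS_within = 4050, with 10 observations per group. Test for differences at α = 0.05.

df_between = 2, df_within = 27. F = MS_between/MS_within = 305.0/150.0 = 2.033. F_crit ≈ 3.354. Fail to reject H₀.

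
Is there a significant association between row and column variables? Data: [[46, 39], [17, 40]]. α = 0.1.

χ² = 8.158. df = 1, critical = 2.706. Reject H₀. Variables are dependent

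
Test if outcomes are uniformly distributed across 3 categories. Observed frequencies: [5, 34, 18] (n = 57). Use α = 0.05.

Expected = 19 each. χ² = Σ(O-E)²/E = 22.211. df = 2, critical value = 5.991. Reject H₀.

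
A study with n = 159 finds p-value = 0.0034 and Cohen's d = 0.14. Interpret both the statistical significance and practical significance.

Statistically significant (p = 0.0034 < 0.05). Cohen's d = 0.14 indicates a very small effect size. Both statistical and practical significance should be considered.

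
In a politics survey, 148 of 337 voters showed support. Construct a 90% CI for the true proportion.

p̂ = 0.439. CI = p̂ ± z*√(p̂(1-p̂)/n) = (0.395, 0.484)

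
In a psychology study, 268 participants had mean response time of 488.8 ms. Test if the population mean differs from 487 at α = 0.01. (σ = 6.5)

z = (x̄ - μ₀)/(σ/√n) = (488.8 - 487)/(6.5/√268) = 4.533. Critical value: ±2.576. Since |4.533| > 2.576, Reject H₀.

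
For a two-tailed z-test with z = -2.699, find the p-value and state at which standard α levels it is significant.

p = 2·P(Z > |-2.699|) = 2·(1 - Φ(2.699)) ≈ 0.007. Significant at α = 0.1; Significant at α = 0.05; Significant at α = 0.01.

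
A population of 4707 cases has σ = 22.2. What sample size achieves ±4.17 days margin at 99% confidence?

Without FPC: n₀ = (2.576×22.2/4.17)² = 188.073. With FPC: n = n₀N/(n₀+N-1) = 180.9 → n = 181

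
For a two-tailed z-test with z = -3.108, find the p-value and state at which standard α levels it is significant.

p = 2·P(Z > |-3.108|) = 2·(1 - Φ(3.108)) ≈ 0.0019. Significant at α = 0.1; Significant at α = 0.05; Significant at α = 0.01.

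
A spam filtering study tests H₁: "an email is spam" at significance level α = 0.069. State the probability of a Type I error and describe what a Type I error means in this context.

P(Type I error) = α = 0.069. A Type I error is rejecting H₀ when H₀ is actually true (false positive) — here, concluding that an email is spam when in fact this is not the case. Consequence: a legitimate email is sent to the spam folder and the user misses it.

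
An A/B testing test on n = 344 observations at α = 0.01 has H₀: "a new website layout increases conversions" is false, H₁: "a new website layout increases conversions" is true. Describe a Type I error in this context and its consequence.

Type I error: rejecting H₀ when it is true — concluding that a new website layout increases conversions when in fact it is not. Consequence: rolling out a layout that doesn't actually help — wasted engineering effort.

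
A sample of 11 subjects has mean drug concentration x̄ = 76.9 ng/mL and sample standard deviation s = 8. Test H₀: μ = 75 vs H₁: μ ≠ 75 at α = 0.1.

t = (x̄ - μ₀)/(s/√n) = (76.9 - 75)/(8/√11) = 0.788. df = 10, critical t = ±1.812. Fail to reject H₀.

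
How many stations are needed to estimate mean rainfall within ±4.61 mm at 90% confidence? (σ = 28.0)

n = (z*σ/E)² = (1.645×28.0/4.61)² = 99.8 → n = 100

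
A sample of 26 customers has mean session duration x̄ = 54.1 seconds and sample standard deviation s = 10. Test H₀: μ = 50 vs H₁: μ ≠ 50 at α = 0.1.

t = (x̄ - μ₀)/(s/√n) = (54.1 - 50)/(10/√26) = 2.091. df = 25, critical t = ±1.708. Reject H₀.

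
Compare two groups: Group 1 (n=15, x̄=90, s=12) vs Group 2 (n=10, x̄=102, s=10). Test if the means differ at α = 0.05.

Pooled sp = 11.26. t = -2.611, df = 23. Critical t = ±2.069. Reject H₀.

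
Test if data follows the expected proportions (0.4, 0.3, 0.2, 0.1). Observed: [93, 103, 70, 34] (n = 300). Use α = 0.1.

Expected: [120.0, 90.0, 60.0, 30.0]. χ² = 10.153. df = 3, critical = 6.251. Reject H₀.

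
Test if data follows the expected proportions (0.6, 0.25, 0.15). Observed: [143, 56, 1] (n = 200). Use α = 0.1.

Expected: [120.0, 50.0, 30.0]. χ² = 33.162. df = 2, critical = 4.605. Reject H₀.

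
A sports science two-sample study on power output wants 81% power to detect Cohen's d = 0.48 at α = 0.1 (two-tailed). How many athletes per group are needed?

z_{α/2} = 1.645, z_β = Φ⁻¹(0.81) = 0.878. For small effect (d = 0.48): n per group = 2(z_{α/2} + z_β)²/d² = 2(1.645 + 0.878)²/0.48² = 55.3 → 56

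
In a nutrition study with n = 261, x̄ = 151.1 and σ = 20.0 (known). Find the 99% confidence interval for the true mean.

CI = x̄ ± z*(σ/√n) = 151.1 ± 2.576(20.0/√261) = 151.1 ± 3.19 = (147.91, 154.29)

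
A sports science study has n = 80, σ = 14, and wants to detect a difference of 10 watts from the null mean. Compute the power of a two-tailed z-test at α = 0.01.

SE = σ/√n = 14/√80 = 1.565. Non-centrality λ = d/SE = 10/1.565 = 6.389. Power ≈ Φ(λ - z_{α/2}) = Φ(6.389 - 2.576) = Φ(3.813) = 1.0.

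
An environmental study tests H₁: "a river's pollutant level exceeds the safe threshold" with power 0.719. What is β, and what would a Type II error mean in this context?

β = 1 - power = 1 - 0.719 = 0.281. A Type II error is failing to reject H₀ when H₀ is false (false negative) — here, failing to conclude that a river's pollutant level exceeds the safe threshold when in fact it is true. Consequence: allowing unsafe pollution to continue.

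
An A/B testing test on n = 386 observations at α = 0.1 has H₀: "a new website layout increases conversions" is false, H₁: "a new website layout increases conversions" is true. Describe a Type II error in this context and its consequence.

Type II error: failing to reject H₀ when it is false — concluding that a new website layout increases conversions is not supported when in fact it is. Consequence: discarding a layout that would have improved conversions — lost revenue.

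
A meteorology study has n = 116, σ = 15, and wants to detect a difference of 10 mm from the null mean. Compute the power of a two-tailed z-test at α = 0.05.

SE = σ/√n = 15/√116 = 1.393. Non-centrality λ = d/SE = 10/1.393 = 7.18. Power ≈ Φ(λ - z_{α/2}) = Φ(7.18 - 1.96) = Φ(5.22) = 1.0.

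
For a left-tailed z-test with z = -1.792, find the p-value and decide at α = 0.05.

p = P(Z < -1.792) = Φ(-1.792) ≈ 0.0366. Since p < 0.05, reject H₀ (significant) at α = 0.05.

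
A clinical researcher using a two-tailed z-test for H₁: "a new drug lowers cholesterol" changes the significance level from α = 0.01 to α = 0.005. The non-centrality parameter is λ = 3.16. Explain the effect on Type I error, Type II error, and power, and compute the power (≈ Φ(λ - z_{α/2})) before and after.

Decreasing α from 0.01 to 0.005:
• Type I error rate decreases (α is the Type I rate by definition).
• Critical value moves from z_{α/2} = 2.576 to 2.807, so power = Φ(λ - z_{α/2}) goes from Φ(3.16 - 2.576) = 0.72 to Φ(3.16 - 2.807) = 0.638.
• Type II error rate β = 1 - power therefore increases (0.28 → 0.362).
Appropriate when false positives are costly — here, approving an ineffective drug — patients take a useless medication and may skip effective alternatives.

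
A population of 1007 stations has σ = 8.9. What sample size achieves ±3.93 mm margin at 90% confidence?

Without FPC: n₀ = (1.645×8.9/3.93)² = 13.878. With FPC: n = n₀N/(n₀+N-1) = 13.7 → n = 14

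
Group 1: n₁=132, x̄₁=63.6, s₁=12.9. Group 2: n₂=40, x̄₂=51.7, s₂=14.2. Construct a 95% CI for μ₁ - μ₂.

Difference = 11.9. SE = √(12.9²/132 + 14.2²/40) = 2.51. CI = (6.98, 16.82)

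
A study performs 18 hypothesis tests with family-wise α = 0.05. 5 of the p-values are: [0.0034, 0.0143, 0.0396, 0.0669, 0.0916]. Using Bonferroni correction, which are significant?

Bonferroni α = 0.05/18 = 0.00278. None of the given p-values are significant.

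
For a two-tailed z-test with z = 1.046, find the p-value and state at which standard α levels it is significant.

p = 2·P(Z > |1.046|) = 2·(1 - Φ(1.046)) ≈ 0.2956. Not significant at any standard level.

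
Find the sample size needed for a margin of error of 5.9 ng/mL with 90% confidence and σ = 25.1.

n = (z*σ/E)² = (1.645×25.1/5.9)² = 49.0 → n = 49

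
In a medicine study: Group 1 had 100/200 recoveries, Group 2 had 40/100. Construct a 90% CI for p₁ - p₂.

p̂₁ = 0.5, p̂₂ = 0.4. Difference = 0.1. CI = (0.001, 0.199)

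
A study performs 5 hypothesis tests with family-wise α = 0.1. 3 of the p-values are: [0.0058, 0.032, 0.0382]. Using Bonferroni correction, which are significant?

Bonferroni α = 0.1/5 = 0.02. Significant p-values: [0.0058]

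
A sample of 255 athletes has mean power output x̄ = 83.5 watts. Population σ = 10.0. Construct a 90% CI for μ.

CI = x̄ ± z*(σ/√n) = 83.5 ± 1.645(10.0/√255) = 83.5 ± 1.03 = (82.47, 84.53)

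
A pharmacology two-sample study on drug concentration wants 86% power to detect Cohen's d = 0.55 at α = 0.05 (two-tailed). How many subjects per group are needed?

z_{α/2} = 1.96, z_β = Φ⁻¹(0.86) = 1.08. For medium effect (d = 0.55): n per group = 2(z_{α/2} + z_β)²/d² = 2(1.96 + 1.08)²/0.55² = 61.1 → 62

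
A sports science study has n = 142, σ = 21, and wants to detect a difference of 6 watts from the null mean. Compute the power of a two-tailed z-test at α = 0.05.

SE = σ/√n = 21/√142 = 1.762. Non-centrality λ = d/SE = 6/1.762 = 3.405. Power ≈ Φ(λ - z_{α/2}) = Φ(3.405 - 1.96) = Φ(1.445) = 0.926.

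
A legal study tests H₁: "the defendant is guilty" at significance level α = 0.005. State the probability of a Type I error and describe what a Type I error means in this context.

P(Type I error) = α = 0.005. A Type I error is rejecting H₀ when H₀ is actually true (false positive) — here, concluding that the defendant is guilty when in fact this is not the case. Consequence: convicting an innocent person.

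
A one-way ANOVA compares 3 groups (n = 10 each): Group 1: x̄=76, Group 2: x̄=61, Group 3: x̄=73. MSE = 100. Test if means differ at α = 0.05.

Grand mean = 70.0. SS_between = 1260.0, MS_between = 630.0. F = 6.3, F_crit ≈ 3.354. Reject H₀.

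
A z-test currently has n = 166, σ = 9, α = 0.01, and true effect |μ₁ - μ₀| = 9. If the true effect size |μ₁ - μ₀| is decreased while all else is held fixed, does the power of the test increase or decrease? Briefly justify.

Power decreases: a smaller true effect decreases the non-centrality λ = |μ₁ - μ₀|/(σ/√n).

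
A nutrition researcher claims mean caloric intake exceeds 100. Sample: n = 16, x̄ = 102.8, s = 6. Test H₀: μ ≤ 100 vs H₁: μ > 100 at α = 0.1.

t = (102.8 - 100)/(6/√16) = 1.867, df = 15. Critical t = 1.341. Reject H₀.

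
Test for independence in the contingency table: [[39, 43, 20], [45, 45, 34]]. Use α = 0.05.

χ² = 1.981. df = 2, critical = 5.991. Fail to reject H₀. No evidence of dependence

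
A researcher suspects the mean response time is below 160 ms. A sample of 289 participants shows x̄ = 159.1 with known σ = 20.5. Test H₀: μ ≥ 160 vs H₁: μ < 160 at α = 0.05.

z = -0.746. Critical value: -1.645. Fail to reject H₀.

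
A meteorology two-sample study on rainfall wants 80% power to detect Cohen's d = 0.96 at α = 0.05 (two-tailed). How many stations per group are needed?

z_{α/2} = 1.96, z_β = Φ⁻¹(0.8) = 0.842. For large effect (d = 0.96): n per group = 2(z_{α/2} + z_β)²/d² = 2(1.96 + 0.842)²/0.96² = 17.04 → 18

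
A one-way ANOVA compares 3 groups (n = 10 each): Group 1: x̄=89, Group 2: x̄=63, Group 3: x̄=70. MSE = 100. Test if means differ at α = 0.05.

Grand mean = 74.0. SS_between = 3620.0, MS_between = 1810.0. F = 18.1, F_crit ≈ 3.354. Reject H₀.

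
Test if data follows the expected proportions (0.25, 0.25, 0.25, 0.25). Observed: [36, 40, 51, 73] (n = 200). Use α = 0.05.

Expected: [50.0, 50.0, 50.0, 50.0]. χ² = 16.52. df = 3, critical = 7.815. Reject H₀.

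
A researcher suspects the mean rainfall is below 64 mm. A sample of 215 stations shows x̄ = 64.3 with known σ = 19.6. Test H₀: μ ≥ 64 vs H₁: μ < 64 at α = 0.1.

z = 0.224. Critical value: -1.28. Fail to reject H₀.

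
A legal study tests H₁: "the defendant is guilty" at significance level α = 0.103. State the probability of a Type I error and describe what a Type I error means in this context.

P(Type I error) = α = 0.103. A Type I error is rejecting H₀ when H₀ is actually true (false positive) — here, concluding that the defendant is guilty when in fact this is not the case. Consequence: convicting an innocent person.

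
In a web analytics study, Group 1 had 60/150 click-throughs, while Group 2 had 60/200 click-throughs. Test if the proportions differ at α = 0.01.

p̂₁ = 0.4, p̂₂ = 0.3, pooled p̂ = 0.343. z = 1.95. Critical: ±2.576. Fail to reject H₀.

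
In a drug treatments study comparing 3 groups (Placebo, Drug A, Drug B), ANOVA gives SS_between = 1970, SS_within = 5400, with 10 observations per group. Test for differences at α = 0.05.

df_between = 2, df_within = 27. F = MS_between/MS_within = 985.0/200.0 = 4.925. F_crit ≈ 3.354. Reject H₀. At least one mean differs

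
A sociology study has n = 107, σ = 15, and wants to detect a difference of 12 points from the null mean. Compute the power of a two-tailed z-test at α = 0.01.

SE = σ/√n = 15/√107 = 1.45. Non-centrality λ = d/SE = 12/1.45 = 8.275. Power ≈ Φ(λ - z_{α/2}) = Φ(8.275 - 2.576) = Φ(5.699) = 1.0.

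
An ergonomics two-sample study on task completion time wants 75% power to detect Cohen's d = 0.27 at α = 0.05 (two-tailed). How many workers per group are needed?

z_{α/2} = 1.96, z_β = Φ⁻¹(0.75) = 0.674. For small effect (d = 0.27): n per group = 2(z_{α/2} + z_β)²/d² = 2(1.96 + 0.674)²/0.27² = 190.3 → 191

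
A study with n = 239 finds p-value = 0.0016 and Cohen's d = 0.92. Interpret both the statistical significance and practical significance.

Statistically significant (p = 0.0016 < 0.05). Cohen's d = 0.92 indicates a large effect size. Both statistical and practical significance should be considered.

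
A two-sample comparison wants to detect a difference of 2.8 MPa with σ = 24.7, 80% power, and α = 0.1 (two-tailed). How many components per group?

n per group = 2(z_α/2 + z_β)²σ²/d² = 2×(1.645 + 0.84)²×24.7²/2.8² = 961.1 → n = 962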